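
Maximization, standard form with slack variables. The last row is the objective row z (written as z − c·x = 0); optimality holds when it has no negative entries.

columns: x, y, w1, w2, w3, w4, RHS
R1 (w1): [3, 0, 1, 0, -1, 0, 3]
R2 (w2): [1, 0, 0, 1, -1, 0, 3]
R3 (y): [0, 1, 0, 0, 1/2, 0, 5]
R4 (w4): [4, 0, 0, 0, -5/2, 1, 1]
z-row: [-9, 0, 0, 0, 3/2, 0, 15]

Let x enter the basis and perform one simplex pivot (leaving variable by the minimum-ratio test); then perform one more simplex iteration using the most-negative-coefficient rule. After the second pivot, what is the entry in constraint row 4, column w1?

5/7

Ratio test on column x — row 1: 3/3 = 1; row 2: 3/1 = 3; row 3: entry 0 ≤ 0; row 4: 1/4 = 1/4. Minimum is 1/4 at row 4 (w4 leaves); pivot element 4.
Divide row 4 by 4; eliminate column x from the other rows.
Second iteration: most negative z-row entry is -33/8 in column w3, so w3 enters.
Ratio test on column w3 — row 1: (9/4)/(7/8) = 18/7; row 2: entry -3/8 ≤ 0; row 3: 5/(1/2) = 10; row 4: entry -5/8 ≤ 0. Minimum is 18/7 at row 1 (w1 leaves); pivot element 7/8.
Divide row 1 by 7/8; eliminate column w3 from the other rows.
After both pivots, the entry at constraint row 4, column w1 is 5/7.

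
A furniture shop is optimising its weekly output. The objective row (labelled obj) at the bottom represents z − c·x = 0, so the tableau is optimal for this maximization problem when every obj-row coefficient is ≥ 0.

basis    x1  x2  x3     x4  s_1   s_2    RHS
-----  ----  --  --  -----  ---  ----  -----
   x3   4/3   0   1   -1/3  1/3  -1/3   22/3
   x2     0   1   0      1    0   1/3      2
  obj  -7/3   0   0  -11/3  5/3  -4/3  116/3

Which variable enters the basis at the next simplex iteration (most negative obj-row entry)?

Negative obj-row entries: x1: -7/3, x4: -11/3, s_2: -4/3.
The most negative is -11/3 in column x4, so x4 enters.

x4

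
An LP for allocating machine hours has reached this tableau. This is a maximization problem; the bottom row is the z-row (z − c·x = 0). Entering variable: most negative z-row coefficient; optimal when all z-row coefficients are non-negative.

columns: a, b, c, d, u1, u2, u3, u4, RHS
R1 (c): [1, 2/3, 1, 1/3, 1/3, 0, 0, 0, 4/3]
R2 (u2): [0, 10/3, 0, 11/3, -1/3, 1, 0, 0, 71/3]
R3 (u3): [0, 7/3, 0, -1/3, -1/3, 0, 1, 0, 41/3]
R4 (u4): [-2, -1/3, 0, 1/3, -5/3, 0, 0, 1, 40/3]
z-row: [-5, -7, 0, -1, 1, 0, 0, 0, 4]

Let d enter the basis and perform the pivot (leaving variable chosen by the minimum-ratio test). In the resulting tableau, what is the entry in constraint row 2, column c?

Ratio test on column d — row 1: (4/3)/(1/3) = 4; row 2: (71/3)/(11/3) = 71/11; row 3: entry -1/3 ≤ 0; row 4: (40/3)/(1/3) = 40. Minimum is 4 at row 1 (c leaves); pivot element 1/3.
Divide row 1 by 1/3; eliminate column d from the other rows.
Row 2 update in column c: 0 − (11/3)·3 = -11.

-11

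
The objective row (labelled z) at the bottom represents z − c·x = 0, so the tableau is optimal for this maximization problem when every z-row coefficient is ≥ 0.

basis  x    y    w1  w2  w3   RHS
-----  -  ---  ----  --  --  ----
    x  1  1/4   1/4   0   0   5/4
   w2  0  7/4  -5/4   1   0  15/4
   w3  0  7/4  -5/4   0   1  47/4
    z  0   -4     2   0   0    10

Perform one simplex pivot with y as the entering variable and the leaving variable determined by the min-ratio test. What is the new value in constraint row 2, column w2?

4/7

Ratio test on column y — row 1: (5/4)/(1/4) = 5; row 2: (15/4)/(7/4) = 15/7; row 3: (47/4)/(7/4) = 47/7. Minimum is 15/7 at row 2 (w2 leaves); pivot element 7/4.
Divide row 2 by 7/4; eliminate column y from the other rows.
In the new row 2, the w2 entry is the old entry divided by the pivot: 1/(7/4) = 4/7.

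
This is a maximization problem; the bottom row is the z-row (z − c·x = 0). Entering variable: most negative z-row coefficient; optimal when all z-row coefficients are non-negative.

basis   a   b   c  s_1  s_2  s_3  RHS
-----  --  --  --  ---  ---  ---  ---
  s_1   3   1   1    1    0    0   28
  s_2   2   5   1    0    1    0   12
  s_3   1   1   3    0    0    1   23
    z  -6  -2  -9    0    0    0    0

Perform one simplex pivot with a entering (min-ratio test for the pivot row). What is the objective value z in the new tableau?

36

Ratio test on column a — row 1: 28/3 = 28/3; row 2: 12/2 = 6; row 3: 23/1 = 23. Minimum is 6 at row 2 (s_2 leaves); pivot element 2.
Pivot on row 2; the z-row RHS becomes 0 − (-6)·6 = 36.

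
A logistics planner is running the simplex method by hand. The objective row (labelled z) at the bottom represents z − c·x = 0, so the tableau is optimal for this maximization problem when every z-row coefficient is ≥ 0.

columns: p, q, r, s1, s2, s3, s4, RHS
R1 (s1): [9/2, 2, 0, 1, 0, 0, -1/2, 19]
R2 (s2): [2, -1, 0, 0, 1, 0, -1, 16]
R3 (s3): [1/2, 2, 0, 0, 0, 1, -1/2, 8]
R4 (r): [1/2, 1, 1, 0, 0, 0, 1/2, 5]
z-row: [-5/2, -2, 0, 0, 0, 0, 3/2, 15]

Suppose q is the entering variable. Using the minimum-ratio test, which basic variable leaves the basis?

s3

Column q entries and ratios — s1: 19/2 = 19/2; s2: -1 ≤ 0, skip; s3: 8/2 = 4; r: 5/1 = 5.
Smallest ratio is 4 in the row of s3, so s3 leaves.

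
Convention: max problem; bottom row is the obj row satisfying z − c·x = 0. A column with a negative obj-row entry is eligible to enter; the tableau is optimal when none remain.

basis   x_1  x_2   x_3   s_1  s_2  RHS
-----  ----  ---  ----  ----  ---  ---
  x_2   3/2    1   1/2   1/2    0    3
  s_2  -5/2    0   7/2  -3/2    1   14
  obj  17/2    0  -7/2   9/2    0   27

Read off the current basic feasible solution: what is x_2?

3

x_2 is basic (row 1); its value is the RHS of that row, 3.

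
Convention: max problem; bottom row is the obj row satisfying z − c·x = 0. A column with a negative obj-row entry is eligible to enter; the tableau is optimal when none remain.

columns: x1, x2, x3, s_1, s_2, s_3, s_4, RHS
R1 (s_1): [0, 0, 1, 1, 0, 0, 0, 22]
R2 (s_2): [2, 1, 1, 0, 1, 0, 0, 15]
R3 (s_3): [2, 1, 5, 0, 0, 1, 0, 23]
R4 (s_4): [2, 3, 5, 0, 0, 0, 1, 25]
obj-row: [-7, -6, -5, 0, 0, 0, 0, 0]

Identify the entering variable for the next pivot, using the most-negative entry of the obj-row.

Negative obj-row entries: x1: -7, x2: -6, x3: -5.
The most negative is -7 in column x1, so x1 enters.

x1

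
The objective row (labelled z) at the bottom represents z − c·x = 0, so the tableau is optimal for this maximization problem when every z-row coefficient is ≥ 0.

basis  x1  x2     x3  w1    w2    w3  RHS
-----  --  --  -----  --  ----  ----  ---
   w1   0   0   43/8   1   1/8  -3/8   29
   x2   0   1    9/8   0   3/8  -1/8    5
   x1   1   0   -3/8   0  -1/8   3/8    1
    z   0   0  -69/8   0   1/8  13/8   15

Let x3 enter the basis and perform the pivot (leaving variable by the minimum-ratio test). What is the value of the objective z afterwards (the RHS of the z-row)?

160/3

Ratio test on column x3 — row 1: 29/(43/8) = 232/43; row 2: 5/(9/8) = 40/9; row 3: entry -3/8 ≤ 0. Minimum is 40/9 at row 2 (x2 leaves); pivot element 9/8.
Pivot on row 2; the z-row RHS becomes 15 − (-69/8)·(40/9) = 160/3.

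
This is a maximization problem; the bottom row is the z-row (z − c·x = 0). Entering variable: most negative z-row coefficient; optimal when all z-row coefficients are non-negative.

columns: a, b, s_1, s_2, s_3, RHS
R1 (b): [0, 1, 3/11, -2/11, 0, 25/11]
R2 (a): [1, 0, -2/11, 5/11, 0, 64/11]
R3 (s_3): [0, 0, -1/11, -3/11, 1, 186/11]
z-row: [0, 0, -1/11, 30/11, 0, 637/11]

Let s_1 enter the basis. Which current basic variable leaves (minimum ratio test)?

Column s_1 entries and ratios — b: (25/11)/(3/11) = 25/3; a: -2/11 ≤ 0, skip; s_3: -1/11 ≤ 0, skip.
Smallest ratio is 25/3 in the row of b, so b leaves.

b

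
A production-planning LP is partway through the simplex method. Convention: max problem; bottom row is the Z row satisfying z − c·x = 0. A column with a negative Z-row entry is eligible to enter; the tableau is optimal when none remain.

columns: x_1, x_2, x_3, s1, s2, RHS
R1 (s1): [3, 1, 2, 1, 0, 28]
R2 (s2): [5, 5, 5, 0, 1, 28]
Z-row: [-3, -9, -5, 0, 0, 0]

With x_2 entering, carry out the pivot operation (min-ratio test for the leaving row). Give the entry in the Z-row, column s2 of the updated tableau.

Ratio test on column x_2 — row 1: 28/1 = 28; row 2: 28/5 = 28/5. Minimum is 28/5 at row 2 (s2 leaves); pivot element 5.
Divide row 2 by 5; eliminate column x_2 from the other rows.
Z-row update in column s2: 0 − (-9)·(1/5) = 9/5.

9/5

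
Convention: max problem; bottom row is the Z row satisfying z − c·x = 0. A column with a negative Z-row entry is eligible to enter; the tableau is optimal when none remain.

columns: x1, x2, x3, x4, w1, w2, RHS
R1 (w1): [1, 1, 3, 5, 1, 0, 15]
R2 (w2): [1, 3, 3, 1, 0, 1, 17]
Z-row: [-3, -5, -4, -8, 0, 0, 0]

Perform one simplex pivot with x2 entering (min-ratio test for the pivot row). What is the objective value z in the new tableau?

85/3

Ratio test on column x2 — row 1: 15/1 = 15; row 2: 17/3 = 17/3. Minimum is 17/3 at row 2 (w2 leaves); pivot element 3.
Pivot on row 2; the Z-row RHS becomes 0 − (-5)·(17/3) = 85/3.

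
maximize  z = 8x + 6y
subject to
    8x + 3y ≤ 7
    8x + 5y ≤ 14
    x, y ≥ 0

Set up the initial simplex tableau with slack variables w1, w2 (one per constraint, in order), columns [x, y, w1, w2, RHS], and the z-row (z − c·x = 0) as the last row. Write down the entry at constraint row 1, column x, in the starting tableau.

8

Constraint 1 has coefficient 8 on x.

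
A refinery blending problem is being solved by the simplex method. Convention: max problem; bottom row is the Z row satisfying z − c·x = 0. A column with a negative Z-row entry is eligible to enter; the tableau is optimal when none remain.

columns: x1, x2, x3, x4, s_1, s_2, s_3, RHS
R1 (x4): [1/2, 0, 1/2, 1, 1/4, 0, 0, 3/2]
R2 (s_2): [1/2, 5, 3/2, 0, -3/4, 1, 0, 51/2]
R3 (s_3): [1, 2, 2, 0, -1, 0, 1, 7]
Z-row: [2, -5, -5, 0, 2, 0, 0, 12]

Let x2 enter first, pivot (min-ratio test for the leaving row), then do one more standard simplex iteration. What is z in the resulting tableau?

Ratio test on column x2 — row 1: entry 0 ≤ 0; row 2: (51/2)/5 = 51/10; row 3: 7/2 = 7/2. Minimum is 7/2 at row 3 (s_3 leaves); pivot element 2.
Pivot on row 3; the Z-row RHS becomes 12 − (-5)·(7/2) = 59/2.
Next entering variable (most negative Z-row entry -1/2): s_1.
Ratio test on column s_1 — row 1: (3/2)/(1/4) = 6; row 2: 8/(7/4) = 32/7; row 3: entry -1/2 ≤ 0. Minimum is 32/7 at row 2 (s_2 leaves); pivot element 7/4.
After the second pivot the Z-row RHS is 59/2 − (-1/2)·(32/7) = 445/14.

445/14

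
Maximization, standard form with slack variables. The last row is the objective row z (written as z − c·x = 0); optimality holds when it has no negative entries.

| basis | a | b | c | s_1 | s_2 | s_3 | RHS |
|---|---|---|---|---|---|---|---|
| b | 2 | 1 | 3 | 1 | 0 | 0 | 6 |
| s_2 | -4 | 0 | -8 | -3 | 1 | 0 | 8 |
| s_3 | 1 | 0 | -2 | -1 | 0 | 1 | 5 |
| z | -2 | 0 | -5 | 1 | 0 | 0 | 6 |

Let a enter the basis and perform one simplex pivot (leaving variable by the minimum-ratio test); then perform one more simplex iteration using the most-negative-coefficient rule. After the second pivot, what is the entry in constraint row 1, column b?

Ratio test on column a — row 1: 6/2 = 3; row 2: entry -4 ≤ 0; row 3: 5/1 = 5. Minimum is 3 at row 1 (b leaves); pivot element 2.
Divide row 1 by 2; eliminate column a from the other rows.
Second iteration: most negative z-row entry is -2 in column c, so c enters.
Ratio test on column c — row 1: 3/(3/2) = 2; row 2: entry -2 ≤ 0; row 3: entry -7/2 ≤ 0. Minimum is 2 at row 1 (a leaves); pivot element 3/2.
Divide row 1 by 3/2; eliminate column c from the other rows.
After both pivots, the entry at constraint row 1, column b is 1/3.

1/3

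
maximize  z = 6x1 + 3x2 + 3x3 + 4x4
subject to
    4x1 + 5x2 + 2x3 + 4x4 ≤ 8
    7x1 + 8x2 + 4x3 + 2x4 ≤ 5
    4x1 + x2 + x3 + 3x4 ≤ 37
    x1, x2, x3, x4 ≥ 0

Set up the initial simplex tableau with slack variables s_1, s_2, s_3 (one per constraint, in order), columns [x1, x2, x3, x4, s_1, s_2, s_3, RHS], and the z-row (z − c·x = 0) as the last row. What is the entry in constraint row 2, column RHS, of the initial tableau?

The RHS of constraint 2 is b_2 = 5.

5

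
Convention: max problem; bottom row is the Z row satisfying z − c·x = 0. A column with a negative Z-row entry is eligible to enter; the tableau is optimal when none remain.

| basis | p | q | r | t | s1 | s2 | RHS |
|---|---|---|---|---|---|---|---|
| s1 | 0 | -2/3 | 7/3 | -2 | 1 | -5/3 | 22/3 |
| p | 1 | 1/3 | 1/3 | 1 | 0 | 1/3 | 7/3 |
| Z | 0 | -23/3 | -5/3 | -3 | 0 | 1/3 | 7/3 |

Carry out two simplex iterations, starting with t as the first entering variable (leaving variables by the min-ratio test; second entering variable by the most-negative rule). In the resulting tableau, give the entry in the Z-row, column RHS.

Ratio test on column t — row 1: entry -2 ≤ 0; row 2: (7/3)/1 = 7/3. Minimum is 7/3 at row 2 (p leaves); pivot element 1.
Divide row 2 by 1; eliminate column t from the other rows.
Second iteration: most negative Z-row entry is -20/3 in column q, so q enters.
Ratio test on column q — row 1: entry 0 ≤ 0; row 2: (7/3)/(1/3) = 7. Minimum is 7 at row 2 (t leaves); pivot element 1/3.
Divide row 2 by 1/3; eliminate column q from the other rows.
After both pivots, the entry at the Z-row, column RHS is 56.

56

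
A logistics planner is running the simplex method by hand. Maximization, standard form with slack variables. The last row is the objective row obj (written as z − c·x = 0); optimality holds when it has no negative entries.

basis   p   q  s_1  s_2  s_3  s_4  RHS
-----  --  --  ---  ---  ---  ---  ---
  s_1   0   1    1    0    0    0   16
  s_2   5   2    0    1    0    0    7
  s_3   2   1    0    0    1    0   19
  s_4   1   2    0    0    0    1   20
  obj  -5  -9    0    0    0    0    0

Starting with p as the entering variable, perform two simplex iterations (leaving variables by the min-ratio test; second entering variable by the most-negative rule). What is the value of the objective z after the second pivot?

Ratio test on column p — row 1: entry 0 ≤ 0; row 2: 7/5 = 7/5; row 3: 19/2 = 19/2; row 4: 20/1 = 20. Minimum is 7/5 at row 2 (s_2 leaves); pivot element 5.
Pivot on row 2; the obj-row RHS becomes 0 − (-5)·(7/5) = 7.
Next entering variable (most negative obj-row entry -7): q.
Ratio test on column q — row 1: 16/1 = 16; row 2: (7/5)/(2/5) = 7/2; row 3: (81/5)/(1/5) = 81; row 4: (93/5)/(8/5) = 93/8. Minimum is 7/2 at row 2 (p leaves); pivot element 2/5.
After the second pivot the obj-row RHS is 7 − (-7)·(7/2) = 63/2.

63/2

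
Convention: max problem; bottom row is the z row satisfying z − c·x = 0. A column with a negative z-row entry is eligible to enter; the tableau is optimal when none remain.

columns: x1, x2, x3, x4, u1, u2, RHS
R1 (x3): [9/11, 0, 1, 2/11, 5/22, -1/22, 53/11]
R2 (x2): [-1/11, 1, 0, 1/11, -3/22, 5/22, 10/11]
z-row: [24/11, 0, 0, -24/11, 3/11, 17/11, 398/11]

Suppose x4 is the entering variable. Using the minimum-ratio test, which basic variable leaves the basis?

Column x4 entries and ratios — x3: (53/11)/(2/11) = 53/2; x2: (10/11)/(1/11) = 10.
Smallest ratio is 10 in the row of x2, so x2 leaves.

x2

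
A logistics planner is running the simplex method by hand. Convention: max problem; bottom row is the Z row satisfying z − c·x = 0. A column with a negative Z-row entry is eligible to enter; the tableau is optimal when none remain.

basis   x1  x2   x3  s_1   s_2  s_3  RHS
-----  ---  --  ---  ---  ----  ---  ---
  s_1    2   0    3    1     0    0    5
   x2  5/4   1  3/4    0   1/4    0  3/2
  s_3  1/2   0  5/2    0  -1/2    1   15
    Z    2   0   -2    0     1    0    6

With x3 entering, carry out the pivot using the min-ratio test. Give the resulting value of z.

28/3

Ratio test on column x3 — row 1: 5/3 = 5/3; row 2: (3/2)/(3/4) = 2; row 3: 15/(5/2) = 6. Minimum is 5/3 at row 1 (s_1 leaves); pivot element 3.
Pivot on row 1; the Z-row RHS becomes 6 − (-2)·(5/3) = 28/3.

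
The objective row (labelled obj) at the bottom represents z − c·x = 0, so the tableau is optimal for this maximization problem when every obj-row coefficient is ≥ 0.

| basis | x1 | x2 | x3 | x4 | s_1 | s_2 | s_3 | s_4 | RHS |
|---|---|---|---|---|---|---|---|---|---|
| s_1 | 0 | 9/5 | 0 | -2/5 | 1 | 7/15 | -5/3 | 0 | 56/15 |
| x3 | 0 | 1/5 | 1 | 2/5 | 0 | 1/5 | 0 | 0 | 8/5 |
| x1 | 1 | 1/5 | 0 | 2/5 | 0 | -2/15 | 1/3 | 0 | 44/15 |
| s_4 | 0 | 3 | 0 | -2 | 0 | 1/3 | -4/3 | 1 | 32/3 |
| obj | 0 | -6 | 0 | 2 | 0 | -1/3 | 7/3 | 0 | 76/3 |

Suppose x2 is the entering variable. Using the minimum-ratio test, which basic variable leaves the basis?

Column x2 entries and ratios — s_1: (56/15)/(9/5) = 56/27; x3: (8/5)/(1/5) = 8; x1: (44/15)/(1/5) = 44/3; s_4: (32/3)/3 = 32/9.
Smallest ratio is 56/27 in the row of s_1, so s_1 leaves.

s_1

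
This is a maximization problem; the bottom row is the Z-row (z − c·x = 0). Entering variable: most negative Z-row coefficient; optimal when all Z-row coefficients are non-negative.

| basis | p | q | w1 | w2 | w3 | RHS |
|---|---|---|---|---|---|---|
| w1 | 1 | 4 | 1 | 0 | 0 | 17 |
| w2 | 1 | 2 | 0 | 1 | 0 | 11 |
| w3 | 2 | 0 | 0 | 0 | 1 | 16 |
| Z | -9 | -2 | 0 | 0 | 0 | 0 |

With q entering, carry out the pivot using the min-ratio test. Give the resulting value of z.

Ratio test on column q — row 1: 17/4 = 17/4; row 2: 11/2 = 11/2; row 3: entry 0 ≤ 0. Minimum is 17/4 at row 1 (w1 leaves); pivot element 4.
Pivot on row 1; the Z-row RHS becomes 0 − (-2)·(17/4) = 17/2.

17/2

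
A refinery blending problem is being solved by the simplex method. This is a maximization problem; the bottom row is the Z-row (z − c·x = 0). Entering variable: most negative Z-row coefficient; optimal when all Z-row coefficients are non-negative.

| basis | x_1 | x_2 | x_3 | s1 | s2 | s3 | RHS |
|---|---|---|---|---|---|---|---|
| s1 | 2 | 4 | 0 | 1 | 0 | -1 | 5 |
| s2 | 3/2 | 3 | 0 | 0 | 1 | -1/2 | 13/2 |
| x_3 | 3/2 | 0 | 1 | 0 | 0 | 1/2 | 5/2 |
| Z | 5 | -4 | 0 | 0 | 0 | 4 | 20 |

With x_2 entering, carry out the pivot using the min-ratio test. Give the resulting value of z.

25

Ratio test on column x_2 — row 1: 5/4 = 5/4; row 2: (13/2)/3 = 13/6; row 3: entry 0 ≤ 0. Minimum is 5/4 at row 1 (s1 leaves); pivot element 4.
Pivot on row 1; the Z-row RHS becomes 20 − (-4)·(5/4) = 25.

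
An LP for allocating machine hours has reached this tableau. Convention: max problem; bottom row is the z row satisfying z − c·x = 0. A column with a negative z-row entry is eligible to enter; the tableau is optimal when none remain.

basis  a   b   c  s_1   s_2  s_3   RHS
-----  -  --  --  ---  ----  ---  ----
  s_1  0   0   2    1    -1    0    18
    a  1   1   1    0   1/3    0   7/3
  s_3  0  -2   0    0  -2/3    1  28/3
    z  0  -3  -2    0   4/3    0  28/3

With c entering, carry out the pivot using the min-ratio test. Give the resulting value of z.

Ratio test on column c — row 1: 18/2 = 9; row 2: (7/3)/1 = 7/3; row 3: entry 0 ≤ 0. Minimum is 7/3 at row 2 (a leaves); pivot element 1.
Pivot on row 2; the z-row RHS becomes 28/3 − (-2)·(7/3) = 14.

14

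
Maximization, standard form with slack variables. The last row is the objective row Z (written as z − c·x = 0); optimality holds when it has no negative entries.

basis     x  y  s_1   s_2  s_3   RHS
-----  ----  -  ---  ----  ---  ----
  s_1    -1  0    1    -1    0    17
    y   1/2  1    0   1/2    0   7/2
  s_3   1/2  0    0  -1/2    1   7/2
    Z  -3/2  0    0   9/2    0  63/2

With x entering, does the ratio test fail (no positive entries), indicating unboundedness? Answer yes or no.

Column x has positive entries in row(s) 2, 3, so the ratio test bounds it — not unbounded.

no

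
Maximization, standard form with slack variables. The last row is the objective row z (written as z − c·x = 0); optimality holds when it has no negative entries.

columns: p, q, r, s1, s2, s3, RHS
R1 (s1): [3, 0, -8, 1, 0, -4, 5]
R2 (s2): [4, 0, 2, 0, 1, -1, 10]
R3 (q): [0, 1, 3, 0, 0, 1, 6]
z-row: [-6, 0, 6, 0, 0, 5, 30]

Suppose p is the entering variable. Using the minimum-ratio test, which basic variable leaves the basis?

Column p entries and ratios — s1: 5/3 = 5/3; s2: 10/4 = 5/2; q: 0 ≤ 0, skip.
Smallest ratio is 5/3 in the row of s1, so s1 leaves.

s1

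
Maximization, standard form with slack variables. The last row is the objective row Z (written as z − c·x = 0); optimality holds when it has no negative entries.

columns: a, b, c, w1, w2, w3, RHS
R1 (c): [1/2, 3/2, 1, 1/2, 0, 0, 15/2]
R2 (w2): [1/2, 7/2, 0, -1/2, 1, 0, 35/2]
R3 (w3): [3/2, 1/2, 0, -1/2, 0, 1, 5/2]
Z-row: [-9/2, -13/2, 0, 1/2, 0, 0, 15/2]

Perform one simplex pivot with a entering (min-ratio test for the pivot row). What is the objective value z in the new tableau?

15

Ratio test on column a — row 1: (15/2)/(1/2) = 15; row 2: (35/2)/(1/2) = 35; row 3: (5/2)/(3/2) = 5/3. Minimum is 5/3 at row 3 (w3 leaves); pivot element 3/2.
Pivot on row 3; the Z-row RHS becomes 15/2 − (-9/2)·(5/3) = 15.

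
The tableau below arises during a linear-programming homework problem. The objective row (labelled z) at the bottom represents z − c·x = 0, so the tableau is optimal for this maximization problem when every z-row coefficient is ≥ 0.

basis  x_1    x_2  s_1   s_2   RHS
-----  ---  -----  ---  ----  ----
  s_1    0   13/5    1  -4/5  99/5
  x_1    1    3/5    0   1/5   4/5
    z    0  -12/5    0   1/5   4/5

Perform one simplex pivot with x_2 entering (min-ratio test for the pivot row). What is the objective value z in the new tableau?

Ratio test on column x_2 — row 1: (99/5)/(13/5) = 99/13; row 2: (4/5)/(3/5) = 4/3. Minimum is 4/3 at row 2 (x_1 leaves); pivot element 3/5.
Pivot on row 2; the z-row RHS becomes 4/5 − (-12/5)·(4/3) = 4.

4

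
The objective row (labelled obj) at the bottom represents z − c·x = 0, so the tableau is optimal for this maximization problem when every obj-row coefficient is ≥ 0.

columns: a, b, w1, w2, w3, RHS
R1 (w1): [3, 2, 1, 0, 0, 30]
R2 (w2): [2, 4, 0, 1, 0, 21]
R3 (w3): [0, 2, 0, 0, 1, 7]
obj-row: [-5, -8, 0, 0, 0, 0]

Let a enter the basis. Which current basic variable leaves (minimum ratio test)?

Column a entries and ratios — w1: 30/3 = 10; w2: 21/2 = 21/2; w3: 0 ≤ 0, skip.
Smallest ratio is 10 in the row of w1, so w1 leaves.

w1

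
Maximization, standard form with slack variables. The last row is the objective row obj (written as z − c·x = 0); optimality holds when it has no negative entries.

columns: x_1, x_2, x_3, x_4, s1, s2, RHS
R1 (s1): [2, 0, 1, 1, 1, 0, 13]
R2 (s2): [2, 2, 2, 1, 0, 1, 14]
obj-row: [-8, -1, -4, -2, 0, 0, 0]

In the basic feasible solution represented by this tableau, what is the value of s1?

13

s1 is basic (row 1); its value is the RHS of that row, 13.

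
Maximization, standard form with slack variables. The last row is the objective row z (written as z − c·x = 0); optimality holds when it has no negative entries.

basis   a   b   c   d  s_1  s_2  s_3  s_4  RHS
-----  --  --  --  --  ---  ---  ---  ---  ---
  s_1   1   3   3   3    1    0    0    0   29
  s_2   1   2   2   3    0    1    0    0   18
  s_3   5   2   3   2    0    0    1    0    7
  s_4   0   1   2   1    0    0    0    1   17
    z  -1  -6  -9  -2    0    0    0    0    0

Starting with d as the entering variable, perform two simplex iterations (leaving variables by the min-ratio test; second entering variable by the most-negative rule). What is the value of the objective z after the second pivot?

Ratio test on column d — row 1: 29/3 = 29/3; row 2: 18/3 = 6; row 3: 7/2 = 7/2; row 4: 17/1 = 17. Minimum is 7/2 at row 3 (s_3 leaves); pivot element 2.
Pivot on row 3; the z-row RHS becomes 0 − (-2)·(7/2) = 7.
Next entering variable (most negative z-row entry -6): c.
Ratio test on column c — row 1: entry -3/2 ≤ 0; row 2: entry -5/2 ≤ 0; row 3: (7/2)/(3/2) = 7/3; row 4: (27/2)/(1/2) = 27. Minimum is 7/3 at row 3 (d leaves); pivot element 3/2.
After the second pivot the z-row RHS is 7 − (-6)·(7/3) = 21.

21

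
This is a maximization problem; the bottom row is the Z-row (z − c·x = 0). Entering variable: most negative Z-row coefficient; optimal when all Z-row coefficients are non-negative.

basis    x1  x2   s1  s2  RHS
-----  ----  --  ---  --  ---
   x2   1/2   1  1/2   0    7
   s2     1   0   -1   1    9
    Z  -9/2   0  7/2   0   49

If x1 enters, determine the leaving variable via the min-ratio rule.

Column x1 entries and ratios — x2: 7/(1/2) = 14; s2: 9/1 = 9.
Smallest ratio is 9 in the row of s2, so s2 leaves.

s2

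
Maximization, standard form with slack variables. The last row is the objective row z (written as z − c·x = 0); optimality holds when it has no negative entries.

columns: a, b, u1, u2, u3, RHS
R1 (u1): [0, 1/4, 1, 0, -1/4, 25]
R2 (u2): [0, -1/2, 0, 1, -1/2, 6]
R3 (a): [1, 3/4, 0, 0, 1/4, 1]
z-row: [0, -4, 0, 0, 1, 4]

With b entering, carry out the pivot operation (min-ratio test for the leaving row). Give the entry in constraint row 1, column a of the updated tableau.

-1/3

Ratio test on column b — row 1: 25/(1/4) = 100; row 2: entry -1/2 ≤ 0; row 3: 1/(3/4) = 4/3. Minimum is 4/3 at row 3 (a leaves); pivot element 3/4.
Divide row 3 by 3/4; eliminate column b from the other rows.
Row 1 update in column a: 0 − (1/4)·(4/3) = -1/3.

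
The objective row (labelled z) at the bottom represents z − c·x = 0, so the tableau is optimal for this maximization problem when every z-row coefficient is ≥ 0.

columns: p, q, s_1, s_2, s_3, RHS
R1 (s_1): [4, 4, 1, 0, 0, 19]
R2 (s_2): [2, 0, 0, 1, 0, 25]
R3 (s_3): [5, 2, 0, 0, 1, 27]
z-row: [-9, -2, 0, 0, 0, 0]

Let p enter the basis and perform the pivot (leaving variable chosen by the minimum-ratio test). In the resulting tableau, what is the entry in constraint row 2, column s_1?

-1/2

Ratio test on column p — row 1: 19/4 = 19/4; row 2: 25/2 = 25/2; row 3: 27/5 = 27/5. Minimum is 19/4 at row 1 (s_1 leaves); pivot element 4.
Divide row 1 by 4; eliminate column p from the other rows.
Row 2 update in column s_1: 0 − 2·(1/4) = -1/2.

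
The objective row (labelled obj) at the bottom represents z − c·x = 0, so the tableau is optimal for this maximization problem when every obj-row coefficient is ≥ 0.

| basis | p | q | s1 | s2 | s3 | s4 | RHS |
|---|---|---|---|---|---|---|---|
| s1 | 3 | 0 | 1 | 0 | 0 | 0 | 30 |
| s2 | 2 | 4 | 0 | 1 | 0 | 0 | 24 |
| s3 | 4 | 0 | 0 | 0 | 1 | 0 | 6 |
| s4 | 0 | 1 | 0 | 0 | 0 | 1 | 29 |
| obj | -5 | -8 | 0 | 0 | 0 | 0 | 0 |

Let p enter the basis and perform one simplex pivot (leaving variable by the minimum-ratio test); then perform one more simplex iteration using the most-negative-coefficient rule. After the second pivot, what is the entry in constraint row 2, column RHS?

Ratio test on column p — row 1: 30/3 = 10; row 2: 24/2 = 12; row 3: 6/4 = 3/2; row 4: entry 0 ≤ 0. Minimum is 3/2 at row 3 (s3 leaves); pivot element 4.
Divide row 3 by 4; eliminate column p from the other rows.
Second iteration: most negative obj-row entry is -8 in column q, so q enters.
Ratio test on column q — row 1: entry 0 ≤ 0; row 2: 21/4 = 21/4; row 3: entry 0 ≤ 0; row 4: 29/1 = 29. Minimum is 21/4 at row 2 (s2 leaves); pivot element 4.
Divide row 2 by 4; eliminate column q from the other rows.
After both pivots, the entry at constraint row 2, column RHS is 21/4.

21/4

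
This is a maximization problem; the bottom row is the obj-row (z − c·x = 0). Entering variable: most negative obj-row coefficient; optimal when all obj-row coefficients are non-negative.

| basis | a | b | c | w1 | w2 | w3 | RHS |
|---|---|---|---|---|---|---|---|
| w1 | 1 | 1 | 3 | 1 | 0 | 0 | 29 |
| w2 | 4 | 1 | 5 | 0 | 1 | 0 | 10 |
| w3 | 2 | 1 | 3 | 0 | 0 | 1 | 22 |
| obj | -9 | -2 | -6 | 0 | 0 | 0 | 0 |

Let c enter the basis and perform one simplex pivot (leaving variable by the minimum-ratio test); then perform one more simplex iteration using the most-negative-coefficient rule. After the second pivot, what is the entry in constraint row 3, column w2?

Ratio test on column c — row 1: 29/3 = 29/3; row 2: 10/5 = 2; row 3: 22/3 = 22/3. Minimum is 2 at row 2 (w2 leaves); pivot element 5.
Divide row 2 by 5; eliminate column c from the other rows.
Second iteration: most negative obj-row entry is -21/5 in column a, so a enters.
Ratio test on column a — row 1: entry -7/5 ≤ 0; row 2: 2/(4/5) = 5/2; row 3: entry -2/5 ≤ 0. Minimum is 5/2 at row 2 (c leaves); pivot element 4/5.
Divide row 2 by 4/5; eliminate column a from the other rows.
After both pivots, the entry at constraint row 3, column w2 is -1/2.

-1/2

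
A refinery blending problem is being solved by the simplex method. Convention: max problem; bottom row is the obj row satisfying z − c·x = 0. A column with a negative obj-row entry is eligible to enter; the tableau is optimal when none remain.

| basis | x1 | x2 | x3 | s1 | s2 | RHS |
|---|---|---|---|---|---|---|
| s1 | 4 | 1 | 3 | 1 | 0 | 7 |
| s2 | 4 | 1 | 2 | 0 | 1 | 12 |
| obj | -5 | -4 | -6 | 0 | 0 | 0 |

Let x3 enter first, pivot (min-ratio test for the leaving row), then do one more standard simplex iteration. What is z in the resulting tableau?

Ratio test on column x3 — row 1: 7/3 = 7/3; row 2: 12/2 = 6. Minimum is 7/3 at row 1 (s1 leaves); pivot element 3.
Pivot on row 1; the obj-row RHS becomes 0 − (-6)·(7/3) = 14.
Next entering variable (most negative obj-row entry -2): x2.
Ratio test on column x2 — row 1: (7/3)/(1/3) = 7; row 2: (22/3)/(1/3) = 22. Minimum is 7 at row 1 (x3 leaves); pivot element 1/3.
After the second pivot the obj-row RHS is 14 − (-2)·7 = 28.

28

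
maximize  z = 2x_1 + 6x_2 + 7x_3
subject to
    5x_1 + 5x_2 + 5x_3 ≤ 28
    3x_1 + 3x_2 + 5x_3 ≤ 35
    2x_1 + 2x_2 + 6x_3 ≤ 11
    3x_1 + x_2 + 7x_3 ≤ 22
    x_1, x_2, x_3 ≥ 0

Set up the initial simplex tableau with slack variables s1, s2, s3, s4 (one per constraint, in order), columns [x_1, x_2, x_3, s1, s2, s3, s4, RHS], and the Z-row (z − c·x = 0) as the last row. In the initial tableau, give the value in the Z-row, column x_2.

The Z-row carries the negated objective coefficients: the x_2 entry is -6.

-6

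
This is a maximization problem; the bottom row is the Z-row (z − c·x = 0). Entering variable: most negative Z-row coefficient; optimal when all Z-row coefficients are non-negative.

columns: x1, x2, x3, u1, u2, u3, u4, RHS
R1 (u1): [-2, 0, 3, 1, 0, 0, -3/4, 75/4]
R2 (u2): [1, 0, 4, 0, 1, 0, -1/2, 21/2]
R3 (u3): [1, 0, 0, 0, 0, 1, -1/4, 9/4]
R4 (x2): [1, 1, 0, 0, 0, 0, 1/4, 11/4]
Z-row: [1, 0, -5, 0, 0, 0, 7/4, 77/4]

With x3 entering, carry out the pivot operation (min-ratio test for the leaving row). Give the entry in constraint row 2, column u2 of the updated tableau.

Ratio test on column x3 — row 1: (75/4)/3 = 25/4; row 2: (21/2)/4 = 21/8; row 3: entry 0 ≤ 0; row 4: entry 0 ≤ 0. Minimum is 21/8 at row 2 (u2 leaves); pivot element 4.
Divide row 2 by 4; eliminate column x3 from the other rows.
In the new row 2, the u2 entry is the old entry divided by the pivot: 1/4 = 1/4.

1/4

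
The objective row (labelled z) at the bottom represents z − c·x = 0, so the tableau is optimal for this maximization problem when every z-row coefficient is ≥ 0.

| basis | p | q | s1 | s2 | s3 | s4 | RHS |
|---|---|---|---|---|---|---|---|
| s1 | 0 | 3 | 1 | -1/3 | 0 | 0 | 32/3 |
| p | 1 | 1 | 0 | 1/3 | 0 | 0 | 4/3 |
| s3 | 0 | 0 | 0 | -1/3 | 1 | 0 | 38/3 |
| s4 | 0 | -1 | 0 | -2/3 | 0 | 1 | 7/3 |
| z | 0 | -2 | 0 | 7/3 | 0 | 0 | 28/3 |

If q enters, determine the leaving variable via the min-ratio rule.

Column q entries and ratios — s1: (32/3)/3 = 32/9; p: (4/3)/1 = 4/3; s3: 0 ≤ 0, skip; s4: -1 ≤ 0, skip.
Smallest ratio is 4/3 in the row of p, so p leaves.

p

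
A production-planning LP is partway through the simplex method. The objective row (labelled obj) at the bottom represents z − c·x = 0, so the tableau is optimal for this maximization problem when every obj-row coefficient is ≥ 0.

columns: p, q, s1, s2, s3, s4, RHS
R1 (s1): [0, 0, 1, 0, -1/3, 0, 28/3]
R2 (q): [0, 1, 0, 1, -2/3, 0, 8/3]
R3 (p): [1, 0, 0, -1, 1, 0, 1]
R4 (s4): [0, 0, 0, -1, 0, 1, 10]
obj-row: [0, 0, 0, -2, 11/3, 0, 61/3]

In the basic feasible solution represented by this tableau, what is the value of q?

q is basic (row 2); its value is the RHS of that row, 8/3.

8/3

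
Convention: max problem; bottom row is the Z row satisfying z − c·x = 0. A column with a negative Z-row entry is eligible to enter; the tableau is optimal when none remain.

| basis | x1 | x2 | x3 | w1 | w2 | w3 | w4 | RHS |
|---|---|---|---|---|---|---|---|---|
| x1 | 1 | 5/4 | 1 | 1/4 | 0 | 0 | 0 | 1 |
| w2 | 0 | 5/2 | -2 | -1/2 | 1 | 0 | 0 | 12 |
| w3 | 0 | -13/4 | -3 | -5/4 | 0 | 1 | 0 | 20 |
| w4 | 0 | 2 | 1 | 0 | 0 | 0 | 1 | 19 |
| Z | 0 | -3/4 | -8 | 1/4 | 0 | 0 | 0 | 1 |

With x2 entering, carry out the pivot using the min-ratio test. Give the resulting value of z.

Ratio test on column x2 — row 1: 1/(5/4) = 4/5; row 2: 12/(5/2) = 24/5; row 3: entry -13/4 ≤ 0; row 4: 19/2 = 19/2. Minimum is 4/5 at row 1 (x1 leaves); pivot element 5/4.
Pivot on row 1; the Z-row RHS becomes 1 − (-3/4)·(4/5) = 8/5.

8/5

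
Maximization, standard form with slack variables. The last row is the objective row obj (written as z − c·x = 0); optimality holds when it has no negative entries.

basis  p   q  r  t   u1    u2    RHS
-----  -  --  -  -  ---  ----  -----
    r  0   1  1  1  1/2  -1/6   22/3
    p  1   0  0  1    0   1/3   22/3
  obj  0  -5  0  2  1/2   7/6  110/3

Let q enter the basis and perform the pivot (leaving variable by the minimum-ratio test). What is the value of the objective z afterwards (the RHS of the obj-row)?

Ratio test on column q — row 1: (22/3)/1 = 22/3; row 2: entry 0 ≤ 0. Minimum is 22/3 at row 1 (r leaves); pivot element 1.
Pivot on row 1; the obj-row RHS becomes 110/3 − (-5)·(22/3) = 220/3.

220/3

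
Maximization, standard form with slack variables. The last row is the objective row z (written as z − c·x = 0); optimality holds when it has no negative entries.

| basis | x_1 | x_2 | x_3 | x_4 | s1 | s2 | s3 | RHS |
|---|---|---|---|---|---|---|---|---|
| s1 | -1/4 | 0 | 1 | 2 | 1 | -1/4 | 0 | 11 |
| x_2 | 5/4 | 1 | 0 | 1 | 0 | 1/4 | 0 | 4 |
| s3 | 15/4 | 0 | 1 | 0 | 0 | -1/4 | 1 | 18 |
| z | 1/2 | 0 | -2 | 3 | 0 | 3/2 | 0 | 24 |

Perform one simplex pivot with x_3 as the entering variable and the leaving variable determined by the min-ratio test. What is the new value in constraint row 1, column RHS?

Ratio test on column x_3 — row 1: 11/1 = 11; row 2: entry 0 ≤ 0; row 3: 18/1 = 18. Minimum is 11 at row 1 (s1 leaves); pivot element 1.
Divide row 1 by 1; eliminate column x_3 from the other rows.
In the new row 1, the RHS entry is the old entry divided by the pivot: 11/1 = 11.

11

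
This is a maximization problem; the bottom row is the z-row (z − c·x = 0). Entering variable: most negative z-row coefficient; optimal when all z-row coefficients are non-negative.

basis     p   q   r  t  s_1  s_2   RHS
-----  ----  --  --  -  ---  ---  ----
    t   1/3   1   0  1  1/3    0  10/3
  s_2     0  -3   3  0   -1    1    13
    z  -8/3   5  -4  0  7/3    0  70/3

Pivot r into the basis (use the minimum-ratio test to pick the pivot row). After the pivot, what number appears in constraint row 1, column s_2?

0

Ratio test on column r — row 1: entry 0 ≤ 0; row 2: 13/3 = 13/3. Minimum is 13/3 at row 2 (s_2 leaves); pivot element 3.
Divide row 2 by 3; eliminate column r from the other rows.
Row 1 update in column s_2: 0 − 0·(1/3) = 0.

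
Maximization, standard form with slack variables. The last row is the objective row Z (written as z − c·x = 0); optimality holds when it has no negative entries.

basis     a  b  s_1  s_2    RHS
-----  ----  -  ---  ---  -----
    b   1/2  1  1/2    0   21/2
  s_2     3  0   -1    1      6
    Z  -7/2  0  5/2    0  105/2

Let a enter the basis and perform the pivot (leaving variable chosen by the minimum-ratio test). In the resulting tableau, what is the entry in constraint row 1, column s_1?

2/3

Ratio test on column a — row 1: (21/2)/(1/2) = 21; row 2: 6/3 = 2. Minimum is 2 at row 2 (s_2 leaves); pivot element 3.
Divide row 2 by 3; eliminate column a from the other rows.
Row 1 update in column s_1: 1/2 − (1/2)·(-1/3) = 2/3.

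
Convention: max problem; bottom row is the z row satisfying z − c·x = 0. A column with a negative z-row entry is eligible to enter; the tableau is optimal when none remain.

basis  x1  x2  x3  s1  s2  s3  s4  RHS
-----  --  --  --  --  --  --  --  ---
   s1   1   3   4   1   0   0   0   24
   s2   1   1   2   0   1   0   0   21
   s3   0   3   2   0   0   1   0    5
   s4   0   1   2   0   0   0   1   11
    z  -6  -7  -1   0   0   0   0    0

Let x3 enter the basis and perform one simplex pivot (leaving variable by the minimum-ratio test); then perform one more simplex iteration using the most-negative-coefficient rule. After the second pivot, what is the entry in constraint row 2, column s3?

Ratio test on column x3 — row 1: 24/4 = 6; row 2: 21/2 = 21/2; row 3: 5/2 = 5/2; row 4: 11/2 = 11/2. Minimum is 5/2 at row 3 (s3 leaves); pivot element 2.
Divide row 3 by 2; eliminate column x3 from the other rows.
Second iteration: most negative z-row entry is -6 in column x1, so x1 enters.
Ratio test on column x1 — row 1: 14/1 = 14; row 2: 16/1 = 16; row 3: entry 0 ≤ 0; row 4: entry 0 ≤ 0. Minimum is 14 at row 1 (s1 leaves); pivot element 1.
Divide row 1 by 1; eliminate column x1 from the other rows.
After both pivots, the entry at constraint row 2, column s3 is 1.

1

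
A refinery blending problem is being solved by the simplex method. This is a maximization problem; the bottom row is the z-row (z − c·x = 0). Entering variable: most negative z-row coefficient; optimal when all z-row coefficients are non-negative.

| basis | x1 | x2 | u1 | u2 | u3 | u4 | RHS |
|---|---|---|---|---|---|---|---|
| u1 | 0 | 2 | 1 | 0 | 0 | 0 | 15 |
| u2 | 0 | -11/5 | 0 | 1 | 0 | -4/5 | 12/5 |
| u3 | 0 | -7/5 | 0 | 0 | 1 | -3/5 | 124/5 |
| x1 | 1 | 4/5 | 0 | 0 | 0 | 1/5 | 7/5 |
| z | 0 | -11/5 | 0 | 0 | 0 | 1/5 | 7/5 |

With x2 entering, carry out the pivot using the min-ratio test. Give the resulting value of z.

21/4

Ratio test on column x2 — row 1: 15/2 = 15/2; row 2: entry -11/5 ≤ 0; row 3: entry -7/5 ≤ 0; row 4: (7/5)/(4/5) = 7/4. Minimum is 7/4 at row 4 (x1 leaves); pivot element 4/5.
Pivot on row 4; the z-row RHS becomes 7/5 − (-11/5)·(7/4) = 21/4.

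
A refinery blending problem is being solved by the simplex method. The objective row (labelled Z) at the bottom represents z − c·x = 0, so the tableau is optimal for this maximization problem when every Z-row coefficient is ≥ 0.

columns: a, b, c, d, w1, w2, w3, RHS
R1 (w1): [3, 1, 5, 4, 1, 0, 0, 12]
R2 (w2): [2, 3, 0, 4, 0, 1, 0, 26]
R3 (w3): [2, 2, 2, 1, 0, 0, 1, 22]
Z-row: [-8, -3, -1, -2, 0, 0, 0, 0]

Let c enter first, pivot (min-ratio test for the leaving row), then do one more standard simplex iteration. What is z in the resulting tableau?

Ratio test on column c — row 1: 12/5 = 12/5; row 2: entry 0 ≤ 0; row 3: 22/2 = 11. Minimum is 12/5 at row 1 (w1 leaves); pivot element 5.
Pivot on row 1; the Z-row RHS becomes 0 − (-1)·(12/5) = 12/5.
Next entering variable (most negative Z-row entry -37/5): a.
Ratio test on column a — row 1: (12/5)/(3/5) = 4; row 2: 26/2 = 13; row 3: (86/5)/(4/5) = 43/2. Minimum is 4 at row 1 (c leaves); pivot element 3/5.
After the second pivot the Z-row RHS is 12/5 − (-37/5)·4 = 32.

32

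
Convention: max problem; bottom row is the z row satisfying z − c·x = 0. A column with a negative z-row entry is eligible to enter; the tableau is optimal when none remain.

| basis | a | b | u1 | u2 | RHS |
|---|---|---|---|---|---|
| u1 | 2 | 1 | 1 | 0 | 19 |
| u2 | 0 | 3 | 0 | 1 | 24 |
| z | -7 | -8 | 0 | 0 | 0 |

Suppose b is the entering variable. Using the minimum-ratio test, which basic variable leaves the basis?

u2

Column b entries and ratios — u1: 19/1 = 19; u2: 24/3 = 8.
Smallest ratio is 8 in the row of u2, so u2 leaves.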